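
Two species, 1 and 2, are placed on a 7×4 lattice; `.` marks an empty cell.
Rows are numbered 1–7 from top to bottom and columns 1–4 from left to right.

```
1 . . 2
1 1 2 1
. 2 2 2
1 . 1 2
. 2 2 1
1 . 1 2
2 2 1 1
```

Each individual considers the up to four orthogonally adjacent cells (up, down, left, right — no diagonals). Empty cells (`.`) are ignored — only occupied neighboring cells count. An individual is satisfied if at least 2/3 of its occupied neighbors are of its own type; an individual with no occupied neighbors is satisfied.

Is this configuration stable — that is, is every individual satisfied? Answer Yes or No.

No

Row 1: (1,1)1 1/1 ✓ · (1,4)2 0/1 ✗
Row 2: (2,1)1 2/2 ✓ · (2,2)1 1/3 ✗ · (2,3)2 1/3 ✗ · (2,4)1 0/3 ✗
Row 3: (3,2)2 1/2 ✗ · (3,3)2 3/4 ✓ · (3,4)2 2/3 ✓
Row 4: (4,1)1 0/0 ✓ · (4,3)1 0/3 ✗ · (4,4)2 1/3 ✗
Row 5: (5,2)2 1/1 ✓ · (5,3)2 1/4 ✗ · (5,4)1 0/3 ✗
Row 6: (6,1)1 0/1 ✗ · (6,3)1 1/3 ✗ · (6,4)2 0/3 ✗
Row 7: (7,1)2 1/2 ✗ · (7,2)2 1/2 ✗ · (7,3)1 2/3 ✓ · (7,4)1 1/2 ✗
For instance (1,4) has only 0/1 same-type neighbors, below 2/3.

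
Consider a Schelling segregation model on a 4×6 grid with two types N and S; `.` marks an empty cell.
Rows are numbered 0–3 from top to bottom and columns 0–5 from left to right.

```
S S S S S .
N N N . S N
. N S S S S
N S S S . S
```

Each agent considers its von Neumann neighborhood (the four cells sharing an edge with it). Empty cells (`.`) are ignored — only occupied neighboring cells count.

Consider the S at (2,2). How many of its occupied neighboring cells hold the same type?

2

Occupied neighbors of (2,2): (1,2)=N, (3,2)=S, (2,1)=N, (2,3)=S.
Same type (S): 2 of 4.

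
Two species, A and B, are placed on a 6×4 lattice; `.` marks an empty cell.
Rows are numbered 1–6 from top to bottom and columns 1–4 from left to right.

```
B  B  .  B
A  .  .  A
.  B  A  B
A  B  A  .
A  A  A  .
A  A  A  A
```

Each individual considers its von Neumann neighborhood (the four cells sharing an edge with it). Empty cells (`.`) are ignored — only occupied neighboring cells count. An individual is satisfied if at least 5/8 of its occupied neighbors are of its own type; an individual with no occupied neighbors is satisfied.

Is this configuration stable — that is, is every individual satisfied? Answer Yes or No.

No

(1,1)B 1/2 not
(1,2)B 1/1 satisfied
(1,4)B 0/1 not
(2,1)A 0/1 not
(2,4)A 0/2 not
(3,2)B 1/2 not
(3,3)A 1/3 not
(3,4)B 0/2 not
(4,1)A 1/2 not
(4,2)B 1/4 not
(4,3)A 2/3 satisfied
(5,1)A 3/3 satisfied
(5,2)A 3/4 satisfied
(5,3)A 3/3 satisfied
(6,1)A 2/2 satisfied
(6,2)A 3/3 satisfied
(6,3)A 3/3 satisfied
(6,4)A 1/1 satisfied
For instance (1,1) has only 1/2 same-type neighbors, below 5/8.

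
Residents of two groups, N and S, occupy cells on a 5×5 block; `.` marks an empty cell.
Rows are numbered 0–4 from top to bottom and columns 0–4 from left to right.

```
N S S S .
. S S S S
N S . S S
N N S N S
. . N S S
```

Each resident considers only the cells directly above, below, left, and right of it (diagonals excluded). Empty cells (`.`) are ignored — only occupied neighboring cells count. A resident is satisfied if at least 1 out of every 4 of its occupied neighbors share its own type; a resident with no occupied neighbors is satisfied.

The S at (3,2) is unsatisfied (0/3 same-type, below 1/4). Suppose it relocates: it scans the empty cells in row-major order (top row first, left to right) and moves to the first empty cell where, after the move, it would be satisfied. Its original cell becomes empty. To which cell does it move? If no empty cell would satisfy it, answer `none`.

(0,4)

Vacating (3,2). Empty cells in order:
  (0,4): 2/2 same-type → satisfied — stop here.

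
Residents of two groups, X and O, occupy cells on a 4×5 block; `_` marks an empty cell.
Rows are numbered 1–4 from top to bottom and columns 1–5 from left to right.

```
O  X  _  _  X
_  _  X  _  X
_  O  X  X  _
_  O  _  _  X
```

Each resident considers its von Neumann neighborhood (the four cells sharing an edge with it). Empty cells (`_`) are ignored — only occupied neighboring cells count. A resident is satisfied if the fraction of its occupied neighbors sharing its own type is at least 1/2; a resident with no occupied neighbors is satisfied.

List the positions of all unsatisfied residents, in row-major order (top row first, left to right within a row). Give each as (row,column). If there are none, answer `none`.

(1,1), (1,2)

(1,1)O 0/1 unhappy
(1,2)X 0/1 unhappy
(1,5)X 1/1 ok
(2,3)X 1/1 ok
(2,5)X 1/1 ok
(3,2)O 1/2 ok
(3,3)X 2/3 ok
(3,4)X 1/1 ok
(4,2)O 1/1 ok
(4,5)X 0/0 ok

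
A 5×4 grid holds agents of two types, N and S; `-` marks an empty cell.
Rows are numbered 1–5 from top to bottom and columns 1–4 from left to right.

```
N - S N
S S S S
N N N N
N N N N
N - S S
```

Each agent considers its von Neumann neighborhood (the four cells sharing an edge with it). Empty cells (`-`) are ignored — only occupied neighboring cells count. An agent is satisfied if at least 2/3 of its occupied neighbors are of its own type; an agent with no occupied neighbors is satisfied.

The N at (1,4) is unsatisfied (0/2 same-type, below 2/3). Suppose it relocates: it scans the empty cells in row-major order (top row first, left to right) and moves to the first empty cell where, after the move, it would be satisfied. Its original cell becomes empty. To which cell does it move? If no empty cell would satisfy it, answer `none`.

(5,2)

Vacating (1,4). Empty cells in order:
  (1,2): 1/3 same-type → still unsatisfied.
  (5,2): 2/3 same-type → satisfied — stop here.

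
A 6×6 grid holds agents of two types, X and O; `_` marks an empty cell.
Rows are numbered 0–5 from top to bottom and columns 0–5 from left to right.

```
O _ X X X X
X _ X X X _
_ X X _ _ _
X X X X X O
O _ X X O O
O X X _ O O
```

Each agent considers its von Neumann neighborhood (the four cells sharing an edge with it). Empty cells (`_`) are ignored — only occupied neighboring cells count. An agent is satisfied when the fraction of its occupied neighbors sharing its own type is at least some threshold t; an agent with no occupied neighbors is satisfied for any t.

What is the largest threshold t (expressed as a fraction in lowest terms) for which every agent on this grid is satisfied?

0/1

Row 0: (0,0)O 0/1 · (0,2)X 2/2 · (0,3)X 3/3 · (0,4)X 3/3 · (0,5)X 1/1
Row 1: (1,0)X 0/1 · (1,2)X 3/3 · (1,3)X 3/3 · (1,4)X 2/2
Row 2: (2,1)X 2/2 · (2,2)X 3/3
Row 3: (3,0)X 1/2 · (3,1)X 3/3 · (3,2)X 4/4 · (3,3)X 3/3 · (3,4)X 1/3 · (3,5)O 1/2
Row 4: (4,0)O 1/2 · (4,2)X 3/3 · (4,3)X 2/3 · (4,4)O 2/4 · (4,5)O 3/3
Row 5: (5,0)O 1/2 · (5,1)X 1/2 · (5,2)X 2/2 · (5,4)O 2/2 · (5,5)O 2/2
The smallest same-type fraction is 0/1 at (0,0), which reduces to 0/1. Any threshold above that leaves this agent unsatisfied.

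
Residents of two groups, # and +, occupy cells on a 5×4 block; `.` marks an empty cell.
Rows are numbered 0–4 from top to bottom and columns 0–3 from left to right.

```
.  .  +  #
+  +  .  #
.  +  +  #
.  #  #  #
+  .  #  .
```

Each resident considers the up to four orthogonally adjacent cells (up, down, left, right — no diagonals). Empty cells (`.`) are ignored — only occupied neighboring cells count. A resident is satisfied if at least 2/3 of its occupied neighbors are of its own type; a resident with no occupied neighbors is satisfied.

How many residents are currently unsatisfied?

4

Row 0: (0,2)+ 0/1 not · (0,3)# 1/2 not
Row 1: (1,0)+ 1/1 satisfied · (1,1)+ 2/2 satisfied · (1,3)# 2/2 satisfied
Row 2: (2,1)+ 2/3 satisfied · (2,2)+ 1/3 not · (2,3)# 2/3 satisfied
Row 3: (3,1)# 1/2 not · (3,2)# 3/4 satisfied · (3,3)# 2/2 satisfied
Row 4: (4,0)+ 0/0 satisfied · (4,2)# 1/1 satisfied
Unsatisfied: (0,2), (0,3), (2,2), (3,1) — 4 in total.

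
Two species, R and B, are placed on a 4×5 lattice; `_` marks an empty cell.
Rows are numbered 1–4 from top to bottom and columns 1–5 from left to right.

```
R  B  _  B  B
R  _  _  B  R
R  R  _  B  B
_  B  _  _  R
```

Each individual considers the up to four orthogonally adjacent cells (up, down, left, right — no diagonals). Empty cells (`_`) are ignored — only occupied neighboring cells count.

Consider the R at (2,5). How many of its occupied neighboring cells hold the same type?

Occupied neighbors of (2,5): (1,5)=B, (3,5)=B, (2,4)=B.
Same type (R): 0 of 3.

0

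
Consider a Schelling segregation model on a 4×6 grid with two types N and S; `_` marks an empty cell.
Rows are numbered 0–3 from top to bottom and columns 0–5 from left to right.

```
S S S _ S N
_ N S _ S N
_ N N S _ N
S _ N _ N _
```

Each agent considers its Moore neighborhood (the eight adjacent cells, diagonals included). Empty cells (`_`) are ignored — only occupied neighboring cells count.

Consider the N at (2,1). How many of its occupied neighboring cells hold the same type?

3

Occupied neighbors of (2,1): (1,1)=N, (1,2)=S, (2,2)=N, (3,0)=S, (3,2)=N.
Same type (N): 3 of 5.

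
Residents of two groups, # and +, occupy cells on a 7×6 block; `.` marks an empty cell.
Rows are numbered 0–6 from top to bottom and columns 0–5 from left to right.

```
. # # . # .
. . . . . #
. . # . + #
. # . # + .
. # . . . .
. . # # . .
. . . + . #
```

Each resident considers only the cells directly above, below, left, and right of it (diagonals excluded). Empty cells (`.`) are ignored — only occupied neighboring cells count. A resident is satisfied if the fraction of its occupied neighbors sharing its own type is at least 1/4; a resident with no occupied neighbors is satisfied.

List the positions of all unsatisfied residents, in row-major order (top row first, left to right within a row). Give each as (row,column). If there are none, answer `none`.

(3,3), (6,3)

Row 0: (0,1)# 1/1 ok · (0,2)# 1/1 ok · (0,4)# 0/0 ok
Row 1: (1,5)# 1/1 ok
Row 2: (2,2)# 0/0 ok · (2,4)+ 1/2 ok · (2,5)# 1/2 ok
Row 3: (3,1)# 1/1 ok · (3,3)# 0/1 unhappy · (3,4)+ 1/2 ok
Row 4: (4,1)# 1/1 ok
Row 5: (5,2)# 1/1 ok · (5,3)# 1/2 ok
Row 6: (6,3)+ 0/1 unhappy · (6,5)# 0/0 ok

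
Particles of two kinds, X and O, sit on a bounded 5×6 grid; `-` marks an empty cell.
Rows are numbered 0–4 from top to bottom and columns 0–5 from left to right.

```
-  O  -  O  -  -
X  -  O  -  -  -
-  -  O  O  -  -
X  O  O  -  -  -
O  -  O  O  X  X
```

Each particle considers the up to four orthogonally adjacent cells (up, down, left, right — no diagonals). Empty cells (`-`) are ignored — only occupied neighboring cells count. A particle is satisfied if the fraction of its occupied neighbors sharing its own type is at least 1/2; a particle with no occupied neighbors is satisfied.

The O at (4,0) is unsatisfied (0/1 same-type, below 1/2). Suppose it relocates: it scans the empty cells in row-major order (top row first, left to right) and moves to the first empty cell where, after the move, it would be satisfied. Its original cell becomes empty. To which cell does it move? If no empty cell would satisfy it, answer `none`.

Vacating (4,0). Empty cells in order:
  (0,0): 1/2 same-type → satisfied — stop here.

(0,0)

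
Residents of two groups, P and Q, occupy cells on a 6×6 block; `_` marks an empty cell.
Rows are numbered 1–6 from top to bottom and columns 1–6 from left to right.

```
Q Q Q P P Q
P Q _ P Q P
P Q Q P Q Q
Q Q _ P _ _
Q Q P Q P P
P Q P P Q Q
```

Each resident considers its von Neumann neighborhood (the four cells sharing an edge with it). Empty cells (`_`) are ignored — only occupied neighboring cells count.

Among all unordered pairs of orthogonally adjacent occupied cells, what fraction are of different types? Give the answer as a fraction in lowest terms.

12/23

Scan each occupied cell's neighbors to the right and below so each pair is counted once.
From row 1: 5 unlike of 10 pairs (running 5/10).
From row 2: 4 unlike of 8 pairs (running 9/18).
From row 3: 4 unlike of 8 pairs (running 13/26).
From row 4: 1 unlike of 4 pairs (running 14/30).
From row 5: 7 unlike of 11 pairs (running 21/41).
From row 6: 3 unlike of 5 pairs (running 24/46).
Total adjacent occupied pairs: 46; unlike-type pairs: 24.
24/46 reduces to 12/23.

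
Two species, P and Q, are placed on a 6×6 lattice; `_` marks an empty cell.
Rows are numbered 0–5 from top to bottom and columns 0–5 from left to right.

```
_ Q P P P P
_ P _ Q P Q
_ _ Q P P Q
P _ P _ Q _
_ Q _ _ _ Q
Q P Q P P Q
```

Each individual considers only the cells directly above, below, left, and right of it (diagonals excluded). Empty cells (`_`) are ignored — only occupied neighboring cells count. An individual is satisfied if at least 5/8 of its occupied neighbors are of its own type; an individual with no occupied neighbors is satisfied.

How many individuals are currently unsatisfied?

20

Row 0: (0,1)Q 0/2 unhappy · (0,2)P 1/2 unhappy · (0,3)P 2/3 ok · (0,4)P 3/3 ok · (0,5)P 1/2 unhappy
Row 1: (1,1)P 0/1 unhappy · (1,3)Q 0/3 unhappy · (1,4)P 2/4 unhappy · (1,5)Q 1/3 unhappy
Row 2: (2,2)Q 0/2 unhappy · (2,3)P 1/3 unhappy · (2,4)P 2/4 unhappy · (2,5)Q 1/2 unhappy
Row 3: (3,0)P 0/0 ok · (3,2)P 0/1 unhappy · (3,4)Q 0/1 unhappy
Row 4: (4,1)Q 0/1 unhappy · (4,5)Q 1/1 ok
Row 5: (5,0)Q 0/1 unhappy · (5,1)P 0/3 unhappy · (5,2)Q 0/2 unhappy · (5,3)P 1/2 unhappy · (5,4)P 1/2 unhappy · (5,5)Q 1/2 unhappy
Unsatisfied: (0,1), (0,2), (0,5), (1,1), (1,3), (1,4), (1,5), (2,2), (2,3), (2,4), (2,5), (3,2), (3,4), (4,1), (5,0), (5,1), (5,2), (5,3), (5,4), (5,5) — 20 in total.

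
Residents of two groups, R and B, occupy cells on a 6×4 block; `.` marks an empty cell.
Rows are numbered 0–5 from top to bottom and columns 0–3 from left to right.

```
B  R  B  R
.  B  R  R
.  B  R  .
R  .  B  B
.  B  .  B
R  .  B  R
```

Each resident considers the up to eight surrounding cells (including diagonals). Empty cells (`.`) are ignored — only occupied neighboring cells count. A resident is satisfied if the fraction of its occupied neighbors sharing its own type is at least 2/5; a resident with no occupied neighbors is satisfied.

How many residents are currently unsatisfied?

6

Row 0: (0,0)B 1/2 satisfied · (0,1)R 1/4 not · (0,2)B 1/5 not · (0,3)R 2/3 satisfied
Row 1: (1,1)B 3/6 satisfied · (1,2)R 4/7 satisfied · (1,3)R 3/4 satisfied
Row 2: (2,1)B 2/5 satisfied · (2,2)R 2/6 not
Row 3: (3,0)R 0/2 not · (3,2)B 4/5 satisfied · (3,3)B 2/3 satisfied
Row 4: (4,1)B 2/4 satisfied · (4,3)B 3/4 satisfied
Row 5: (5,0)R 0/1 not · (5,2)B 2/3 satisfied · (5,3)R 0/2 not
Unsatisfied: (0,1), (0,2), (2,2), (3,0), (5,0), (5,3) — 6 in total.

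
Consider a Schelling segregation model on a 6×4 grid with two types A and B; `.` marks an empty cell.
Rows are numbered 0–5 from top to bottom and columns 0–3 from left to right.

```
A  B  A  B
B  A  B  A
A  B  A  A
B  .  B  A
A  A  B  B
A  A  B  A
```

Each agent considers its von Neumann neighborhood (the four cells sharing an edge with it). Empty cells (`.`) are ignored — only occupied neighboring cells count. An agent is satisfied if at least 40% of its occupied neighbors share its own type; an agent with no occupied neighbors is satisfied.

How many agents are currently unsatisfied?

17

Row 0: (0,0)A 0/2 ✗ · (0,1)B 0/3 ✗ · (0,2)A 0/3 ✗ · (0,3)B 0/2 ✗
Row 1: (1,0)B 0/3 ✗ · (1,1)A 0/4 ✗ · (1,2)B 0/4 ✗ · (1,3)A 1/3 ✗
Row 2: (2,0)A 0/3 ✗ · (2,1)B 0/3 ✗ · (2,2)A 1/4 ✗ · (2,3)A 3/3 ✓
Row 3: (3,0)B 0/2 ✗ · (3,2)B 1/3 ✗ · (3,3)A 1/3 ✗
Row 4: (4,0)A 2/3 ✓ · (4,1)A 2/3 ✓ · (4,2)B 3/4 ✓ · (4,3)B 1/3 ✗
Row 5: (5,0)A 2/2 ✓ · (5,1)A 2/3 ✓ · (5,2)B 1/3 ✗ · (5,3)A 0/2 ✗
Unsatisfied: (0,0), (0,1), (0,2), (0,3), (1,0), (1,1), (1,2), (1,3), (2,0), (2,1), (2,2), (3,0), (3,2), (3,3), (4,3), (5,2), (5,3) — 17 in total.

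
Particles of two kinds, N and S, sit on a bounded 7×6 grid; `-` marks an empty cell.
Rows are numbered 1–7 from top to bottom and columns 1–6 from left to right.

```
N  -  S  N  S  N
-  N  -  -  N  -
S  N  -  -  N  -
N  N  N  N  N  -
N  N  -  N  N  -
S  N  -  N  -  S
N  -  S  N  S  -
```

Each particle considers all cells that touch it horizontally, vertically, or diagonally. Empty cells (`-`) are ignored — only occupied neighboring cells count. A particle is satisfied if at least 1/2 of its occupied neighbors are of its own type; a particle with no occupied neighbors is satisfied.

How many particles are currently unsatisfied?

Row 1: (1,1)N 1/1 satisfied · (1,3)S 0/2 not · (1,4)N 1/3 not · (1,5)S 0/3 not · (1,6)N 1/2 satisfied
Row 2: (2,2)N 2/4 satisfied · (2,5)N 3/4 satisfied
Row 3: (3,1)S 0/4 not · (3,2)N 4/5 satisfied · (3,5)N 3/3 satisfied
Row 4: (4,1)N 4/5 satisfied · (4,2)N 5/6 satisfied · (4,3)N 5/5 satisfied · (4,4)N 5/5 satisfied · (4,5)N 4/4 satisfied
Row 5: (5,1)N 4/5 satisfied · (5,2)N 5/6 satisfied · (5,4)N 5/5 satisfied · (5,5)N 4/5 satisfied
Row 6: (6,1)S 0/4 not · (6,2)N 3/5 satisfied · (6,4)N 3/5 satisfied · (6,6)S 1/2 satisfied
Row 7: (7,1)N 1/2 satisfied · (7,3)S 0/3 not · (7,4)N 1/3 not · (7,5)S 1/3 not
Unsatisfied: (1,3), (1,4), (1,5), (3,1), (6,1), (7,3), (7,4), (7,5) — 8 in total.

8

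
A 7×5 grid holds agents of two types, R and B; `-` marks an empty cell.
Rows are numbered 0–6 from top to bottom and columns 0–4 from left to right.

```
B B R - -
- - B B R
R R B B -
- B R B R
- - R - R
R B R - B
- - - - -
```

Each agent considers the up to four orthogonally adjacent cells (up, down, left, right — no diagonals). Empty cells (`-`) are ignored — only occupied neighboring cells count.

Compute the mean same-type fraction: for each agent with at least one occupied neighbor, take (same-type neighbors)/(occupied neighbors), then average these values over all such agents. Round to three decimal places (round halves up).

(0,0)B 1/1
(0,1)B 1/2
(0,2)R 0/2
(1,2)B 2/3
(1,3)B 2/3
(1,4)R 0/1
(2,0)R 1/1
(2,1)R 1/3
(2,2)B 2/4
(2,3)B 3/3
(3,1)B 0/2
(3,2)R 1/4
(3,3)B 1/3
(3,4)R 1/2
(4,2)R 2/2
(4,4)R 1/2
(5,0)R 0/1
(5,1)B 0/2
(5,2)R 1/2
(5,4)B 0/1
Sum over 20 agents: 1/1 + 1/2 + 0/2 + 2/3 + 2/3 + 0/1 + 1/1 + 1/3 + 2/4 + 3/3 + 0/2 + 1/4 + 1/3 + 1/2 + 2/2 + 1/2 + 0/1 + 0/2 + 1/2 + 0/1 = 35/4; mean = 35/4 ÷ 20 = 7/16 = 0.4375 → 0.438.

0.438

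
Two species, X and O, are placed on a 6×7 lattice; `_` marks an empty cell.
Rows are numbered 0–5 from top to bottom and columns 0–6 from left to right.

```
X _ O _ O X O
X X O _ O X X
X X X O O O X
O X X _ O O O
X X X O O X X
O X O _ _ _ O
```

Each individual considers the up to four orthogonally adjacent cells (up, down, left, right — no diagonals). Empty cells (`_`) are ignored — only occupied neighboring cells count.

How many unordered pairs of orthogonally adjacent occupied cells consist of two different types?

Scan each occupied cell's neighbors to the right and below so each pair is counted once.
From row 0: 3 unlike of 7 pairs (running 3/7).
From row 1: 4 unlike of 10 pairs (running 7/17).
From row 2: 4 unlike of 12 pairs (running 11/29).
From row 3: 4 unlike of 10 pairs (running 15/39).
From row 4: 5 unlike of 10 pairs (running 20/49).
From row 5: 2 unlike of 2 pairs (running 22/51).
Total adjacent occupied pairs: 51; unlike-type pairs: 22.

22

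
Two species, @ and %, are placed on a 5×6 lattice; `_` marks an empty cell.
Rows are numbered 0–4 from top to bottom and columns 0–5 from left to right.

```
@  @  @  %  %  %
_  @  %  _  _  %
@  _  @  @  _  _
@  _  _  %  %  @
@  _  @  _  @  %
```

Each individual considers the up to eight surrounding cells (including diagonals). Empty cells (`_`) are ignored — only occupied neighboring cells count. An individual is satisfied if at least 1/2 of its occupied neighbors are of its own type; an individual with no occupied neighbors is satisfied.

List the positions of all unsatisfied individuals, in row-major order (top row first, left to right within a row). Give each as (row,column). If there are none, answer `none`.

(0,0)@ 2/2 ok
(0,1)@ 3/4 ok
(0,2)@ 2/4 ok
(0,3)% 2/3 ok
(0,4)% 3/3 ok
(0,5)% 2/2 ok
(1,1)@ 5/6 ok
(1,2)% 1/6 unhappy
(1,5)% 2/2 ok
(2,0)@ 2/2 ok
(2,2)@ 2/4 ok
(2,3)@ 1/4 unhappy
(3,0)@ 2/2 ok
(3,3)% 1/5 unhappy
(3,4)% 2/5 unhappy
(3,5)@ 1/3 unhappy
(4,0)@ 1/1 ok
(4,2)@ 0/1 unhappy
(4,4)@ 1/4 unhappy
(4,5)% 1/3 unhappy

(1,2), (2,3), (3,3), (3,4), (3,5), (4,2), (4,4), (4,5)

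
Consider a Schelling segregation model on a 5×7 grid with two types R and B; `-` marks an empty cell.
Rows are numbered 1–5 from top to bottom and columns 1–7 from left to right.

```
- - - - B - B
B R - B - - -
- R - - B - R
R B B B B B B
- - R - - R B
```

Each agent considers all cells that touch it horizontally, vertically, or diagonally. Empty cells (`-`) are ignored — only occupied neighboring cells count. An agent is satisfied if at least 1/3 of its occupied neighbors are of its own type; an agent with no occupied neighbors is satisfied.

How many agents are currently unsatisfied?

Row 1: (1,5)B 1/1 ✓ · (1,7)B 0/0 ✓
Row 2: (2,1)B 0/2 ✗ · (2,2)R 1/2 ✓ · (2,4)B 2/2 ✓
Row 3: (3,2)R 2/5 ✓ · (3,5)B 4/4 ✓ · (3,7)R 0/2 ✗
Row 4: (4,1)R 1/2 ✓ · (4,2)B 1/4 ✗ · (4,3)B 2/4 ✓ · (4,4)B 3/4 ✓ · (4,5)B 3/4 ✓ · (4,6)B 4/6 ✓ · (4,7)B 2/4 ✓
Row 5: (5,3)R 0/3 ✗ · (5,6)R 0/4 ✗ · (5,7)B 2/3 ✓
Unsatisfied: (2,1), (3,7), (4,2), (5,3), (5,6) — 5 in total.

5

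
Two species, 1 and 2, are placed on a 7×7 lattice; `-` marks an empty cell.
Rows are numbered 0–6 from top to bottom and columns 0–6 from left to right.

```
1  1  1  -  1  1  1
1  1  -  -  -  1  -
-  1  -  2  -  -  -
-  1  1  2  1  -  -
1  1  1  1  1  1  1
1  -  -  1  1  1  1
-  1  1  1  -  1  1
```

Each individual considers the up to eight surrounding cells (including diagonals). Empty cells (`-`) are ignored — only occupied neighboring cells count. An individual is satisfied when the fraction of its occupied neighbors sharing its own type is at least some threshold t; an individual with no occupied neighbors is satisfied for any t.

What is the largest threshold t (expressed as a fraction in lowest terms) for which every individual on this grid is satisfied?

Row 0: (0,0)1 3/3 · (0,1)1 4/4 · (0,2)1 2/2 · (0,4)1 2/2 · (0,5)1 3/3 · (0,6)1 2/2
Row 1: (1,0)1 4/4 · (1,1)1 5/5 · (1,5)1 3/3
Row 2: (2,1)1 4/4 · (2,3)2 1/3
Row 3: (3,1)1 5/5 · (3,2)1 5/7 · (3,3)2 1/6 · (3,4)1 3/5
Row 4: (4,0)1 3/3 · (4,1)1 5/5 · (4,2)1 5/6 · (4,3)1 6/7 · (4,4)1 6/7 · (4,5)1 6/6 · (4,6)1 3/3
Row 5: (5,0)1 3/3 · (5,3)1 6/6 · (5,4)1 7/7 · (5,5)1 7/7 · (5,6)1 5/5
Row 6: (6,1)1 2/2 · (6,2)1 3/3 · (6,3)1 3/3 · (6,5)1 4/4 · (6,6)1 3/3
The smallest same-type fraction is 1/6 at (3,3), which reduces to 1/6. Any threshold above that leaves this individual unsatisfied.

1/6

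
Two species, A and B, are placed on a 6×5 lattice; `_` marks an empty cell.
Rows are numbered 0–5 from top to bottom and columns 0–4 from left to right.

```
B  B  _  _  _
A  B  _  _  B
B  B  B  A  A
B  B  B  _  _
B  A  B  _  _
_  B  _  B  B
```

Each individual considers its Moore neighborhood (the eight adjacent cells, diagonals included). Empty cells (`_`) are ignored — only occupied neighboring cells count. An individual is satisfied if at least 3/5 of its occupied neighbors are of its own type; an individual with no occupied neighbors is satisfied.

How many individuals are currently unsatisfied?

(0,0)B 2/3 satisfied
(0,1)B 2/3 satisfied
(1,0)A 0/5 not
(1,1)B 5/6 satisfied
(1,4)B 0/2 not
(2,0)B 4/5 satisfied
(2,1)B 6/7 satisfied
(2,2)B 4/5 satisfied
(2,3)A 1/4 not
(2,4)A 1/2 not
(3,0)B 4/5 satisfied
(3,1)B 7/8 satisfied
(3,2)B 4/6 satisfied
(4,0)B 3/4 satisfied
(4,1)A 0/6 not
(4,2)B 4/5 satisfied
(5,1)B 2/3 satisfied
(5,3)B 2/2 satisfied
(5,4)B 1/1 satisfied
Unsatisfied: (1,0), (1,4), (2,3), (2,4), (4,1) — 5 in total.

5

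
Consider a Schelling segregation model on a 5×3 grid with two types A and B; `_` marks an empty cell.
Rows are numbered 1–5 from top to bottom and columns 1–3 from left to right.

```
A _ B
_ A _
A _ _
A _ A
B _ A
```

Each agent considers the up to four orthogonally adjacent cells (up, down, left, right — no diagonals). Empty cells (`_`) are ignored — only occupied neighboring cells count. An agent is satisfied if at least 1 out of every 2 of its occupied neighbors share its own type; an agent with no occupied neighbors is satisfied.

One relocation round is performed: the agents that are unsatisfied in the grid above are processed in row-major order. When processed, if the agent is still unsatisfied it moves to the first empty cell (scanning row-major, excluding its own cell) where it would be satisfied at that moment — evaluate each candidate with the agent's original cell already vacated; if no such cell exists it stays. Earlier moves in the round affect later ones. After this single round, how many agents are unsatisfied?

1

Initially unsatisfied (in order): (5,1).
  (5,1) → (2,3).
Resulting grid:
A _ B
_ A B
A _ _
A _ A
_ _ A
Unsatisfied now: (2,2).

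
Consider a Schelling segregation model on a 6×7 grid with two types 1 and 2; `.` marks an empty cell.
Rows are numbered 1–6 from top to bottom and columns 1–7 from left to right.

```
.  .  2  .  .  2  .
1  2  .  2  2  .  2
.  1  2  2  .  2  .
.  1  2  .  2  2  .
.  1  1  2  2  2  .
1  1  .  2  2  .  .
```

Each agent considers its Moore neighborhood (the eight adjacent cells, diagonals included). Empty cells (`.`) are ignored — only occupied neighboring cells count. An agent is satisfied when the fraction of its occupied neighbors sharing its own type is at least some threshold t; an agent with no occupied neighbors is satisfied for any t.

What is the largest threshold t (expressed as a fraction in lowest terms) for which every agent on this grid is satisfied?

2/5

Row 1: (1,3)2 2/2 · (1,6)2 2/2
Row 2: (2,1)1 1/2 · (2,2)2 2/4 · (2,4)2 4/4 · (2,5)2 4/4 · (2,7)2 2/2
Row 3: (3,2)1 2/5 · (3,3)2 4/6 · (3,4)2 5/5 · (3,6)2 4/4
Row 4: (4,2)1 3/5 · (4,3)2 3/7 · (4,5)2 6/6 · (4,6)2 4/4
Row 5: (5,2)1 4/5 · (5,3)1 3/6 · (5,4)2 5/6 · (5,5)2 6/6 · (5,6)2 4/4
Row 6: (6,1)1 2/2 · (6,2)1 3/3 · (6,4)2 3/4 · (6,5)2 4/4
The smallest same-type fraction is 2/5 at (3,2), which reduces to 2/5. Any threshold above that leaves this agent unsatisfied.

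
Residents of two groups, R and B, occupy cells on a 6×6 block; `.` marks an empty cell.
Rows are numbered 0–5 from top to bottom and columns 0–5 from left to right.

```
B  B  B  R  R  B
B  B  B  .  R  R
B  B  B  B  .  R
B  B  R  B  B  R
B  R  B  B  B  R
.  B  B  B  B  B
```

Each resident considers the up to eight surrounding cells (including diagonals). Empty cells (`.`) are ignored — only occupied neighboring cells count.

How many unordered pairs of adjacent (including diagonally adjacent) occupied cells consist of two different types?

Scan each occupied cell's neighbors to the right and below (and the two forward diagonals) so each pair is counted once.
From row 0: 5 unlike of 18 pairs (running 5/18).
From row 1: 1 unlike of 14 pairs (running 6/32).
From row 2: 4 unlike of 16 pairs (running 10/48).
From row 3: 9 unlike of 21 pairs (running 19/69).
From row 4: 7 unlike of 19 pairs (running 26/88).
From row 5: 0 unlike of 4 pairs (running 26/92).
Total adjacent occupied pairs: 92; unlike-type pairs: 26.

26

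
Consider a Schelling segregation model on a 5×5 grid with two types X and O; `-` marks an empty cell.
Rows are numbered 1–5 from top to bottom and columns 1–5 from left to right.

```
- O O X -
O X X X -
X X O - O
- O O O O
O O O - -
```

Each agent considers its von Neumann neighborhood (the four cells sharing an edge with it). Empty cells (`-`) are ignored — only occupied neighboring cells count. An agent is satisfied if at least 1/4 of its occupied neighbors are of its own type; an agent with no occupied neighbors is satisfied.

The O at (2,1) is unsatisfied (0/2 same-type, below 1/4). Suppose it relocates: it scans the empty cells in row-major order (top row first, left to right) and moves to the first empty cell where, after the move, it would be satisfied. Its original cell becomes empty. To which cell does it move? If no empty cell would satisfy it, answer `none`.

(1,1)

Vacating (2,1). Empty cells in order:
  (1,1): 1/1 same-type → satisfied — stop here.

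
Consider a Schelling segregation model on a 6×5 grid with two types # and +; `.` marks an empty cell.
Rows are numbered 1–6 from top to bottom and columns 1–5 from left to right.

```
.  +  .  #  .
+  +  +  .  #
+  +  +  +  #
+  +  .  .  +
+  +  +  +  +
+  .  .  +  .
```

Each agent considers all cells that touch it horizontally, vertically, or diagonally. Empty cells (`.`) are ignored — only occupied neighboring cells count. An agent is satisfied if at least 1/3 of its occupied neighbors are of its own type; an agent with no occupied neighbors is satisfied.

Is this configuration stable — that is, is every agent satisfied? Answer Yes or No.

Row 1: (1,2)+ 3/3 satisfied · (1,4)# 1/2 satisfied
Row 2: (2,1)+ 4/4 satisfied · (2,2)+ 6/6 satisfied · (2,3)+ 5/6 satisfied · (2,5)# 2/3 satisfied
Row 3: (3,1)+ 5/5 satisfied · (3,2)+ 7/7 satisfied · (3,3)+ 5/5 satisfied · (3,4)+ 3/5 satisfied · (3,5)# 1/3 satisfied
Row 4: (4,1)+ 5/5 satisfied · (4,2)+ 7/7 satisfied · (4,5)+ 3/4 satisfied
Row 5: (5,1)+ 4/4 satisfied · (5,2)+ 5/5 satisfied · (5,3)+ 4/4 satisfied · (5,4)+ 4/4 satisfied · (5,5)+ 3/3 satisfied
Row 6: (6,1)+ 2/2 satisfied · (6,4)+ 3/3 satisfied
All meet the threshold, so the configuration is stable.

Yes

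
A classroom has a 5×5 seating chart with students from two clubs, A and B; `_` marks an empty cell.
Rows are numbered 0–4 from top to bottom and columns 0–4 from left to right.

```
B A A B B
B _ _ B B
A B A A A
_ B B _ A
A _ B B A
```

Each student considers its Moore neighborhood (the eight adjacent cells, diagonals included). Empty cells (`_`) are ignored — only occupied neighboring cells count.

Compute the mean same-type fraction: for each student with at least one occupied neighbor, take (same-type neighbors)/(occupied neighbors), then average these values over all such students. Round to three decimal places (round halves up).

0.508

(0,0)B 1/2
(0,1)A 1/3
(0,2)A 1/3
(0,3)B 3/4
(0,4)B 3/3
(1,0)B 2/4
(1,3)B 3/7
(1,4)B 3/5
(2,0)A 0/3
(2,1)B 3/5
(2,2)A 1/5
(2,3)A 3/6
(2,4)A 2/4
(3,1)B 3/6
(3,2)B 4/6
(3,4)A 3/4
(4,0)A 0/1
(4,2)B 3/3
(4,3)B 2/4
(4,4)A 1/2
Sum over 20 students: 1/2 + 1/3 + 1/3 + 3/4 + 3/3 + 2/4 + 3/7 + 3/5 + 0/3 + 3/5 + 1/5 + 3/6 + 2/4 + 3/6 + 4/6 + 3/4 + 0/1 + 3/3 + 2/4 + 1/2 = 1067/105; mean = 1067/105 ÷ 20 = 1067/2100 = 0.508095… → 0.508.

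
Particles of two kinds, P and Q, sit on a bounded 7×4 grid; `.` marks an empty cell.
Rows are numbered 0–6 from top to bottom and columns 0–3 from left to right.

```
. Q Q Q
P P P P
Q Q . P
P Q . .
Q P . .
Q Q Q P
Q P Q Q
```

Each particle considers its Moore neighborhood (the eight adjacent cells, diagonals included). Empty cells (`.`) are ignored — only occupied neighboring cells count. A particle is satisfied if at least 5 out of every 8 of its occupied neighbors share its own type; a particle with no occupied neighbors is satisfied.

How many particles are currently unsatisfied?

18

Row 0: (0,1)Q 1/4 not · (0,2)Q 2/5 not · (0,3)Q 1/3 not
Row 1: (1,0)P 1/4 not · (1,1)P 2/6 not · (1,2)P 3/7 not · (1,3)P 2/4 not
Row 2: (2,0)Q 2/5 not · (2,1)Q 2/6 not · (2,3)P 2/2 satisfied
Row 3: (3,0)P 1/5 not · (3,1)Q 3/5 not
Row 4: (4,0)Q 3/5 not · (4,1)P 1/6 not
Row 5: (5,0)Q 3/5 not · (5,1)Q 5/7 satisfied · (5,2)Q 3/6 not · (5,3)P 0/3 not
Row 6: (6,0)Q 2/3 satisfied · (6,1)P 0/5 not · (6,2)Q 3/5 not · (6,3)Q 2/3 satisfied
Unsatisfied: (0,1), (0,2), (0,3), (1,0), (1,1), (1,2), (1,3), (2,0), (2,1), (3,0), (3,1), (4,0), (4,1), (5,0), (5,2), (5,3), (6,1), (6,2) — 18 in total.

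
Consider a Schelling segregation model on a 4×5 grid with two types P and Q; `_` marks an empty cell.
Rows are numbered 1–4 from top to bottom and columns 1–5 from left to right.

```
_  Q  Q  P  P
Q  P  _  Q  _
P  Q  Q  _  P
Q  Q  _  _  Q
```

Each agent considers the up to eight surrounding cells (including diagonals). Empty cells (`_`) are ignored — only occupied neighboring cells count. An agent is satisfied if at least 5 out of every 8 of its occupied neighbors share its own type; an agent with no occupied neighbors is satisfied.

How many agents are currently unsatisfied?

(1,2)Q 2/3 ✓
(1,3)Q 2/4 ✗
(1,4)P 1/3 ✗
(1,5)P 1/2 ✗
(2,1)Q 2/4 ✗
(2,2)P 1/6 ✗
(2,4)Q 2/5 ✗
(3,1)P 1/5 ✗
(3,2)Q 4/6 ✓
(3,3)Q 3/4 ✓
(3,5)P 0/2 ✗
(4,1)Q 2/3 ✓
(4,2)Q 3/4 ✓
(4,5)Q 0/1 ✗
Unsatisfied: (1,3), (1,4), (1,5), (2,1), (2,2), (2,4), (3,1), (3,5), (4,5) — 9 in total.

9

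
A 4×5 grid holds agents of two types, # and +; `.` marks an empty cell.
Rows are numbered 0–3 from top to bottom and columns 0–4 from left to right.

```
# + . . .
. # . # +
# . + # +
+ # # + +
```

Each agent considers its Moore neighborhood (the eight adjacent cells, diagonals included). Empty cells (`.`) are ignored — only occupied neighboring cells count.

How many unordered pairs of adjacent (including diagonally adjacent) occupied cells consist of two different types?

Scan each occupied cell's neighbors to the right and below (and the two forward diagonals) so each pair is counted once.
From row 0: 2 unlike of 3 pairs (running 2/3).
From row 1: 5 unlike of 8 pairs (running 7/11).
From row 2: 7 unlike of 12 pairs (running 14/23).
From row 3: 2 unlike of 4 pairs (running 16/27).
Total adjacent occupied pairs: 27; unlike-type pairs: 16.

16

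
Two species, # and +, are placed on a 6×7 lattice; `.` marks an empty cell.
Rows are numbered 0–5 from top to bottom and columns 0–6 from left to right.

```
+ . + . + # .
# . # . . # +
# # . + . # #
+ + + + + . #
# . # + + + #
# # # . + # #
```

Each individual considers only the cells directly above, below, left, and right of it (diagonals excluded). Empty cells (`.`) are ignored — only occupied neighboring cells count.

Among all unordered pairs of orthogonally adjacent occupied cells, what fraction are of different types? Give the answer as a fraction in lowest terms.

13/36

Scan each occupied cell's neighbors to the right and below so each pair is counted once.
Row 0: +(0,0)–#(1,0)≠ +(0,2)–#(1,2)≠ +(0,4)–#(0,5)≠ #(0,5)–#(1,5)=  → 3/4 unlike.
Row 1: #(1,0)–#(2,0)= #(1,5)–+(1,6)≠ #(1,5)–#(2,5)= +(1,6)–#(2,6)≠  → 2/4 unlike.
Row 2: #(2,0)–#(2,1)= #(2,0)–+(3,0)≠ #(2,1)–+(3,1)≠ +(2,3)–+(3,3)= #(2,5)–#(2,6)= #(2,6)–#(3,6)=  → 2/6 unlike.
Row 3: +(3,0)–+(3,1)= +(3,0)–#(4,0)≠ +(3,1)–+(3,2)= +(3,2)–+(3,3)= +(3,2)–#(4,2)≠ +(3,3)–+(3,4)= +(3,3)–+(4,3)= +(3,4)–+(4,4)= #(3,6)–#(4,6)=  → 2/9 unlike.
Row 4: #(4,0)–#(5,0)= #(4,2)–+(4,3)≠ #(4,2)–#(5,2)= +(4,3)–+(4,4)= +(4,4)–+(4,5)= +(4,4)–+(5,4)= +(4,5)–#(4,6)≠ +(4,5)–#(5,5)≠ #(4,6)–#(5,6)=  → 3/9 unlike.
Row 5: #(5,0)–#(5,1)= #(5,1)–#(5,2)= +(5,4)–#(5,5)≠ #(5,5)–#(5,6)=  → 1/4 unlike.
Total adjacent occupied pairs: 36; unlike-type pairs: 13.
13/36 is already in lowest terms.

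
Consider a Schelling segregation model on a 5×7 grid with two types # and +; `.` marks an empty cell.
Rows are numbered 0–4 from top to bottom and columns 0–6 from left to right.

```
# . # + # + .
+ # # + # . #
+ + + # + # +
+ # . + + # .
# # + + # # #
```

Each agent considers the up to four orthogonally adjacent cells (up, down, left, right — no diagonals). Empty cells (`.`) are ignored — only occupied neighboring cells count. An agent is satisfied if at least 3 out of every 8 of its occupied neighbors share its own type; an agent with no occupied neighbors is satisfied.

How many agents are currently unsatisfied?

17

Row 0: (0,0)# 0/1 ✗ · (0,2)# 1/2 ✓ · (0,3)+ 1/3 ✗ · (0,4)# 1/3 ✗ · (0,5)+ 0/1 ✗
Row 1: (1,0)+ 1/3 ✗ · (1,1)# 1/3 ✗ · (1,2)# 2/4 ✓ · (1,3)+ 1/4 ✗ · (1,4)# 1/3 ✗ · (1,6)# 0/1 ✗
Row 2: (2,0)+ 3/3 ✓ · (2,1)+ 2/4 ✓ · (2,2)+ 1/3 ✗ · (2,3)# 0/4 ✗ · (2,4)+ 1/4 ✗ · (2,5)# 1/3 ✗ · (2,6)+ 0/2 ✗
Row 3: (3,0)+ 1/3 ✗ · (3,1)# 1/3 ✗ · (3,3)+ 2/3 ✓ · (3,4)+ 2/4 ✓ · (3,5)# 2/3 ✓
Row 4: (4,0)# 1/2 ✓ · (4,1)# 2/3 ✓ · (4,2)+ 1/2 ✓ · (4,3)+ 2/3 ✓ · (4,4)# 1/3 ✗ · (4,5)# 3/3 ✓ · (4,6)# 1/1 ✓
Unsatisfied: (0,0), (0,3), (0,4), (0,5), (1,0), (1,1), (1,3), (1,4), (1,6), (2,2), (2,3), (2,4), (2,5), (2,6), (3,0), (3,1), (4,4) — 17 in total.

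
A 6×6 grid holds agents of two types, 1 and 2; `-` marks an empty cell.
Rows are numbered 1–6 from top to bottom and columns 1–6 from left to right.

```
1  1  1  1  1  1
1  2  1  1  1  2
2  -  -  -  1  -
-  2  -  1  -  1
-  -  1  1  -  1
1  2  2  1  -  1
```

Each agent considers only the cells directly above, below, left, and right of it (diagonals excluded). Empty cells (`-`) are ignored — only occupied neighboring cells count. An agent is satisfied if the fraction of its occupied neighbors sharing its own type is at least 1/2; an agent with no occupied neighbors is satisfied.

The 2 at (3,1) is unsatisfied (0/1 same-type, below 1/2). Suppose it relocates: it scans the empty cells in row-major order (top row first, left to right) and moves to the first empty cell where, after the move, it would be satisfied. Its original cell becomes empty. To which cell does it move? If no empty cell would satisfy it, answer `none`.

(3,2)

Vacating (3,1). Empty cells in order:
  (3,2): 2/2 same-type → satisfied — stop here.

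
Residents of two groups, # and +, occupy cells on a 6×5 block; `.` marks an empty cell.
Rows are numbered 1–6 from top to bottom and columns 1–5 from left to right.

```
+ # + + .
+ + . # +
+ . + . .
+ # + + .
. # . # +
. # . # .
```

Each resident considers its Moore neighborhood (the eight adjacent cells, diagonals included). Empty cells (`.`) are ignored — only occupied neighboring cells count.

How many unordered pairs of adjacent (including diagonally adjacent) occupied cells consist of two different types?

Scan each occupied cell's neighbors to the right and below (and the two forward diagonals) so each pair is counted once.
Row 1: +(1,1)–#(1,2)≠ +(1,1)–+(2,1)= +(1,1)–+(2,2)= #(1,2)–+(1,3)≠ #(1,2)–+(2,2)≠ #(1,2)–+(2,1)≠ +(1,3)–+(1,4)= +(1,3)–#(2,4)≠ +(1,3)–+(2,2)= +(1,4)–#(2,4)≠ +(1,4)–+(2,5)=  → 6/11 unlike.
Row 2: +(2,1)–+(2,2)= +(2,1)–+(3,1)= +(2,2)–+(3,3)= +(2,2)–+(3,1)= #(2,4)–+(2,5)≠ #(2,4)–+(3,3)≠  → 2/6 unlike.
Row 3: +(3,1)–+(4,1)= +(3,1)–#(4,2)≠ +(3,3)–+(4,3)= +(3,3)–+(4,4)= +(3,3)–#(4,2)≠  → 2/5 unlike.
Row 4: +(4,1)–#(4,2)≠ +(4,1)–#(5,2)≠ #(4,2)–+(4,3)≠ #(4,2)–#(5,2)= +(4,3)–+(4,4)= +(4,3)–#(5,4)≠ +(4,3)–#(5,2)≠ +(4,4)–#(5,4)≠ +(4,4)–+(5,5)=  → 6/9 unlike.
Row 5: #(5,2)–#(6,2)= #(5,4)–+(5,5)≠ #(5,4)–#(6,4)= +(5,5)–#(6,4)≠  → 2/4 unlike.
Total adjacent occupied pairs: 35; unlike-type pairs: 18.

18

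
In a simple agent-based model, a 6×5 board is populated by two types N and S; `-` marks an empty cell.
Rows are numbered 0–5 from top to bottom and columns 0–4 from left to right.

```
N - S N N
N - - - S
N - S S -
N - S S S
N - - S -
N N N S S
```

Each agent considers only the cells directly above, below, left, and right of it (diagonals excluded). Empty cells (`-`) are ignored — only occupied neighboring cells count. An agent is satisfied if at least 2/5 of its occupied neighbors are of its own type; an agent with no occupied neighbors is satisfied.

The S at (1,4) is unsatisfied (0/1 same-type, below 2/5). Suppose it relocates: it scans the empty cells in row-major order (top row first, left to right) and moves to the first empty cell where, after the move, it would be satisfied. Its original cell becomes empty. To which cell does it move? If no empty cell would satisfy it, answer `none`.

Vacating (1,4). Empty cells in order:
  (0,1): 1/2 same-type → satisfied — stop here.

(0,1)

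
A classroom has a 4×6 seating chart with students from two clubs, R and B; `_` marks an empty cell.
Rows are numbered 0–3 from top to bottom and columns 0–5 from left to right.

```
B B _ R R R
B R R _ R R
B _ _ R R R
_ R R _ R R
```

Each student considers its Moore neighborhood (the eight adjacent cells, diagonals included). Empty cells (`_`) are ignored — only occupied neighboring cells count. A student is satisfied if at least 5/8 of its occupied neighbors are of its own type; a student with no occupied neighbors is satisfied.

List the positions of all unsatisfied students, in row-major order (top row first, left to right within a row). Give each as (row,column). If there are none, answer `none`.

(0,0)B 2/3 satisfied
(0,1)B 2/4 not
(0,3)R 3/3 satisfied
(0,4)R 4/4 satisfied
(0,5)R 3/3 satisfied
(1,0)B 3/4 satisfied
(1,1)R 1/5 not
(1,2)R 3/4 satisfied
(1,4)R 7/7 satisfied
(1,5)R 5/5 satisfied
(2,0)B 1/3 not
(2,3)R 5/5 satisfied
(2,4)R 6/6 satisfied
(2,5)R 5/5 satisfied
(3,1)R 1/2 not
(3,2)R 2/2 satisfied
(3,4)R 4/4 satisfied
(3,5)R 3/3 satisfied

(0,1), (1,1), (2,0), (3,1)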